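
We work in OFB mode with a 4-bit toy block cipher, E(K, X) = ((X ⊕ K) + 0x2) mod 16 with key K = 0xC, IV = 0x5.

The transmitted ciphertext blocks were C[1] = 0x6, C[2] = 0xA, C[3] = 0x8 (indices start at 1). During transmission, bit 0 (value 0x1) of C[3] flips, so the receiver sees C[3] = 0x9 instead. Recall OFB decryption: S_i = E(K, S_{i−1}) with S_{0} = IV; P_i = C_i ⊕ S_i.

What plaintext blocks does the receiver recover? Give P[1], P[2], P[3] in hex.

Only C[3] changed, to 0x9. In OFB, a change in C_i flips the same bit in P_i only; the keystream is unaffected. Decrypting the received ciphertext:
P[1]: S = E(K, 0x5) = 0xB; 0x6 ⊕ 0xB = 0xD.
P[2]: S = E(K, 0xB) = 0x9; 0xA ⊕ 0x9 = 0x3.
P[3]: S = E(K, 0x9) = 0x7; 0x9 ⊕ 0x7 = 0xE.
Blocks that differ from the original plaintext: P[3].

P[1] = 0xD, P[2] = 0x3, P[3] = 0xE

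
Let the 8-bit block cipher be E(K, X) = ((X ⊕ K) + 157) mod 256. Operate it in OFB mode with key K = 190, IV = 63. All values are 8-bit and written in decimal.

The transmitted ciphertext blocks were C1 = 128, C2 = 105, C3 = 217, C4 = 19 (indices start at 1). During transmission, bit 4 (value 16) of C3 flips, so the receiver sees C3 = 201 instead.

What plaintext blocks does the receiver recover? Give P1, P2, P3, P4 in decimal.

P1 = 158, P2 = 84, P3 = 233, P4 = 40

OFB decryption: S_i = E(K, S_{i−1}) with S_{0} = IV; P_i = C_i ⊕ S_i.
Only C3 changed, to 201. In OFB, a change in C_i flips the same bit in P_i only; the keystream is unaffected. Decrypting the received ciphertext:
P1: S = E(K, 63) = 30; 128 ⊕ 30 = 158.
P2: S = E(K, 30) = 61; 105 ⊕ 61 = 84.
P3: S = E(K, 61) = 32; 201 ⊕ 32 = 233.
P4: S = E(K, 32) = 59; 19 ⊕ 59 = 40.
Blocks that differ from the original plaintext: P3.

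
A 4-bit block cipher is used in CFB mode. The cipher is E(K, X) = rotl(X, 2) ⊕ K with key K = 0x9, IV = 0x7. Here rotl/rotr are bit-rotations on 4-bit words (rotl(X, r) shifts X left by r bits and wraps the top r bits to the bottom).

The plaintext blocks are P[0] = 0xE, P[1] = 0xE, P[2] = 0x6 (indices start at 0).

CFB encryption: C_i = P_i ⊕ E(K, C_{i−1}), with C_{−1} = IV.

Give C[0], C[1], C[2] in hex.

C[0]: E(K, 0x7) = 0x4; 0xE ⊕ 0x4 = 0xA.
C[1]: E(K, 0xA) = 0x3; 0xE ⊕ 0x3 = 0xD.
C[2]: E(K, 0xD) = 0xE; 0x6 ⊕ 0xE = 0x8.

C[0] = 0xA, C[1] = 0xD, C[2] = 0x8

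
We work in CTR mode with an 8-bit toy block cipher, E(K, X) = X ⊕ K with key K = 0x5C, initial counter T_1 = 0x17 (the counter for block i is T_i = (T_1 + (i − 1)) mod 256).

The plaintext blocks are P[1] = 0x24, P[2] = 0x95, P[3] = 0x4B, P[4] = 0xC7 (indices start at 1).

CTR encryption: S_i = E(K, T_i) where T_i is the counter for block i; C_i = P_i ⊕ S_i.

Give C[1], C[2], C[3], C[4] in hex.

C[1]: T = 0x17, S = E(K, T) = 0x4B; 0x24 ⊕ 0x4B = 0x6F.
C[2]: T = 0x18, S = E(K, T) = 0x44; 0x95 ⊕ 0x44 = 0xD1.
C[3]: T = 0x19, S = E(K, T) = 0x45; 0x4B ⊕ 0x45 = 0x0E.
C[4]: T = 0x1A, S = E(K, T) = 0x46; 0xC7 ⊕ 0x46 = 0x81.

C[1] = 0x6F, C[2] = 0xD1, C[3] = 0x0E, C[4] = 0x81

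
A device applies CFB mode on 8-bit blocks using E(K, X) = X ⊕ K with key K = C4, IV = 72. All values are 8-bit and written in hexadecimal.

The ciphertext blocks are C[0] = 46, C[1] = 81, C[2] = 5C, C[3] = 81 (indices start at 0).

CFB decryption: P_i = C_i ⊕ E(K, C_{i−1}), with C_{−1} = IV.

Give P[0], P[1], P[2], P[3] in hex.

P[0] = F0, P[1] = 03, P[2] = 19, P[3] = 19

P[0]: E(K, 72) = B6; 46 ⊕ B6 = F0.
P[1]: E(K, 46) = 82; 81 ⊕ 82 = 03.
P[2]: E(K, 81) = 45; 5C ⊕ 45 = 19.
P[3]: E(K, 5C) = 98; 81 ⊕ 98 = 19.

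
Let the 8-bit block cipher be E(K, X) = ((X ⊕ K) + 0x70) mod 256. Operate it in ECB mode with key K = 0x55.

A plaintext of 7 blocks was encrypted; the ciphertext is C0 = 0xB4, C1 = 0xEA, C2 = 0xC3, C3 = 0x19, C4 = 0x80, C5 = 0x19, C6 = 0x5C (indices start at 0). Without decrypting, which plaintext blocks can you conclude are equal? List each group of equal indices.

P3 = P5

ECB encrypts each block independently with the same key, so equal ciphertext blocks imply equal plaintext blocks.
C3 = C5 = 0x19, so P3 = P5.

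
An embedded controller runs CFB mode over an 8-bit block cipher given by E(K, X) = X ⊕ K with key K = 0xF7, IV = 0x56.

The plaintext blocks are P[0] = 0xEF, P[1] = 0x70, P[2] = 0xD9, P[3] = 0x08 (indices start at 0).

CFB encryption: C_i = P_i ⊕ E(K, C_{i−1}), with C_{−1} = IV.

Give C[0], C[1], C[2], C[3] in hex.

C[0] = 0x4E, C[1] = 0xC9, C[2] = 0xE7, C[3] = 0x18

C[0]: E(K, 0x56) = 0xA1; 0xEF ⊕ 0xA1 = 0x4E.
C[1]: E(K, 0x4E) = 0xB9; 0x70 ⊕ 0xB9 = 0xC9.
C[2]: E(K, 0xC9) = 0x3E; 0xD9 ⊕ 0x3E = 0xE7.
C[3]: E(K, 0xE7) = 0x10; 0x08 ⊕ 0x10 = 0x18.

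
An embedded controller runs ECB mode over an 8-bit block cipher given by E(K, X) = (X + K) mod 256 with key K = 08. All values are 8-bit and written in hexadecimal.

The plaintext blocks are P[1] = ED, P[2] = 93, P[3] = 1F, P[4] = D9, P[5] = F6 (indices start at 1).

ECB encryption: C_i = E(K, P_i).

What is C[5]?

C[5] = FE

C[5]: E(K, F6) = FE.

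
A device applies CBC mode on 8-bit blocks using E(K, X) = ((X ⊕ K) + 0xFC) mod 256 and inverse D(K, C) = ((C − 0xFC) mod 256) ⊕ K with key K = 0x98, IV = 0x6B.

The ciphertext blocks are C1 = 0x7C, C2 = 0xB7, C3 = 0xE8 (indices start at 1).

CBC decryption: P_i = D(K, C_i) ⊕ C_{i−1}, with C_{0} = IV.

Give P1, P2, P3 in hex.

P1 = 0x73, P2 = 0x5F, P3 = 0xC3

P1: D(K, 0x7C) = 0x18; 0x18 ⊕ 0x6B = 0x73.
P2: D(K, 0xB7) = 0x23; 0x23 ⊕ 0x7C = 0x5F.
P3: D(K, 0xE8) = 0x74; 0x74 ⊕ 0xB7 = 0xC3.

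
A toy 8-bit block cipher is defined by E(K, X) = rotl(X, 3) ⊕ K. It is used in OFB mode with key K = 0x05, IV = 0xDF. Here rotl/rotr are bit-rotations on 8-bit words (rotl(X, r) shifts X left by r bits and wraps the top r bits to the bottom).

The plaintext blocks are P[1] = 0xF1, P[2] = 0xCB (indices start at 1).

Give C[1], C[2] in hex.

C[1] = 0x0A, C[2] = 0x11

OFB encryption: S_i = E(K, S_{i−1}) with S_{0} = IV; C_i = P_i ⊕ S_i.
C[1]: S = E(K, 0xDF) = 0xFB; 0xF1 ⊕ 0xFB = 0x0A.
C[2]: S = E(K, 0xFB) = 0xDA; 0xCB ⊕ 0xDA = 0x11.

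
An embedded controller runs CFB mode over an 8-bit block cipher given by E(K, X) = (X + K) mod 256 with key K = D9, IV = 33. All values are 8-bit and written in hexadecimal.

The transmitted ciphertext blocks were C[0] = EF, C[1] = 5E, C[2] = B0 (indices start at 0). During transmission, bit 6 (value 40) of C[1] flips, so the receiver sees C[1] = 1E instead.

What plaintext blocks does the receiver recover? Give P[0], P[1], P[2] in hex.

CFB decryption: P_i = C_i ⊕ E(K, C_{i−1}), with C_{−1} = IV.
Only C[1] changed, to 1E. In CFB, a change in C_i flips the same bit in P_i and garbles P_{i+1}. Decrypting the received ciphertext:
P[0]: E(K, 33) = 0C; EF ⊕ 0C = E3.
P[1]: E(K, EF) = C8; 1E ⊕ C8 = D6.
P[2]: E(K, 1E) = F7; B0 ⊕ F7 = 47.
Blocks that differ from the original plaintext: P[1], P[2].

P[0] = E3, P[1] = D6, P[2] = 47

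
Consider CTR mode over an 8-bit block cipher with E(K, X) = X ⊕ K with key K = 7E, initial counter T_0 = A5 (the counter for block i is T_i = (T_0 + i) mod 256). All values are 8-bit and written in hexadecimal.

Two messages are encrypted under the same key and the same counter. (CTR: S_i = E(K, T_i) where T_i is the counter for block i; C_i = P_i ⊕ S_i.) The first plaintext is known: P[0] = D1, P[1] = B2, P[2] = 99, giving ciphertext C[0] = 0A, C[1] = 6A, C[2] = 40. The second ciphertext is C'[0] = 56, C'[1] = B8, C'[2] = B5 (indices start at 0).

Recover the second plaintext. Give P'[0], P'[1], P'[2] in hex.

In CTR with a reused counter, both messages share the same keystream S_i, so C_i ⊕ C'_i = P_i ⊕ P'_i and thus P'_i = P_i ⊕ C_i ⊕ C'_i.
P'[0]: D1 ⊕ 0A ⊕ 56 = 8D.
P'[1]: B2 ⊕ 6A ⊕ B8 = 60.
P'[2]: 99 ⊕ 40 ⊕ B5 = 6C.

P'[0] = 8D, P'[1] = 60, P'[2] = 6C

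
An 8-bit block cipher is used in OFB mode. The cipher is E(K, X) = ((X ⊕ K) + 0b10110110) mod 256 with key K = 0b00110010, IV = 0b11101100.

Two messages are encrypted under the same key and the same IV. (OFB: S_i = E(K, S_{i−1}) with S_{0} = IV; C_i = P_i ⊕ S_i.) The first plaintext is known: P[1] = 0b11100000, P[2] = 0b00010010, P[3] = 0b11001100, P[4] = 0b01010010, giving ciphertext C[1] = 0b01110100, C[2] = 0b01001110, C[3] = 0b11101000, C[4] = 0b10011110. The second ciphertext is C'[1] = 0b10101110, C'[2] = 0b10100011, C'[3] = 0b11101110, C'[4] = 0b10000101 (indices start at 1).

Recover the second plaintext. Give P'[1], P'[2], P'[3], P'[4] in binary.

In OFB with a reused IV, both messages share the same keystream S_i, so C_i ⊕ C'_i = P_i ⊕ P'_i and thus P'_i = P_i ⊕ C_i ⊕ C'_i.
P'[1]: 0b11100000 ⊕ 0b01110100 ⊕ 0b10101110 = 0b00111010.
P'[2]: 0b00010010 ⊕ 0b01001110 ⊕ 0b10100011 = 0b11111111.
P'[3]: 0b11001100 ⊕ 0b11101000 ⊕ 0b11101110 = 0b11001010.
P'[4]: 0b01010010 ⊕ 0b10011110 ⊕ 0b10000101 = 0b01001001.

P'[1] = 0b00111010, P'[2] = 0b11111111, P'[3] = 0b11001010, P'[4] = 0b01001001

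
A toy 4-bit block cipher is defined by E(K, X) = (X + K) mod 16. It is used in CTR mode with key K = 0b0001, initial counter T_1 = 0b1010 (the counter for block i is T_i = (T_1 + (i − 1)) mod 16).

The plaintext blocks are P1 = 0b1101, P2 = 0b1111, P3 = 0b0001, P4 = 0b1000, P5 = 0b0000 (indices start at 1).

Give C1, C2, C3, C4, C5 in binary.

CTR encryption: S_i = E(K, T_i) where T_i is the counter for block i; C_i = P_i ⊕ S_i.
C1: T = 0b1010, S = E(K, T) = 0b1011; 0b1101 ⊕ 0b1011 = 0b0110.
C2: T = 0b1011, S = E(K, T) = 0b1100; 0b1111 ⊕ 0b1100 = 0b0011.
C3: T = 0b1100, S = E(K, T) = 0b1101; 0b0001 ⊕ 0b1101 = 0b1100.
C4: T = 0b1101, S = E(K, T) = 0b1110; 0b1000 ⊕ 0b1110 = 0b0110.
C5: T = 0b1110, S = E(K, T) = 0b1111; 0b0000 ⊕ 0b1111 = 0b1111.

C1 = 0b0110, C2 = 0b0011, C3 = 0b1100, C4 = 0b0110, C5 = 0b1111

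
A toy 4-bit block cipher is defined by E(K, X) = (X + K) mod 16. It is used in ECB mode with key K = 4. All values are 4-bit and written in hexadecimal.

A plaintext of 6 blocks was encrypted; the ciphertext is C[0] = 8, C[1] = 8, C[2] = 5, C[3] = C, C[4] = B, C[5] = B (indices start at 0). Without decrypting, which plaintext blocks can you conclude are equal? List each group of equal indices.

P[0] = P[1]; P[4] = P[5]

ECB encrypts each block independently with the same key, so equal ciphertext blocks imply equal plaintext blocks.
C[0] = C[1] = 8, so P[0] = P[1].
C[4] = C[5] = B, so P[4] = P[5].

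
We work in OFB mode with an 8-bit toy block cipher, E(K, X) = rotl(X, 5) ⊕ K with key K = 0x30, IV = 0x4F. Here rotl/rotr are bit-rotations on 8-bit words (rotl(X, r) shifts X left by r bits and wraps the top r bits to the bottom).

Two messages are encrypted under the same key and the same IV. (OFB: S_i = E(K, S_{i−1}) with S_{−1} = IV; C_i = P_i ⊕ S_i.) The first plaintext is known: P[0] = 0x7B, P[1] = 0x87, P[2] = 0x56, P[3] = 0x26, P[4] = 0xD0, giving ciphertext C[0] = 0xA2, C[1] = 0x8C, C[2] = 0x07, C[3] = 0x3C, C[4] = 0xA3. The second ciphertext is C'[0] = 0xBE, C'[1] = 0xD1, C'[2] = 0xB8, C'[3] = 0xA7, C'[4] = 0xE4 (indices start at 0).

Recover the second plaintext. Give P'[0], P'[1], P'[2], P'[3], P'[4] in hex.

In OFB with a reused IV, both messages share the same keystream S_i, so C_i ⊕ C'_i = P_i ⊕ P'_i and thus P'_i = P_i ⊕ C_i ⊕ C'_i.
P'[0]: 0x7B ⊕ 0xA2 ⊕ 0xBE = 0x67.
P'[1]: 0x87 ⊕ 0x8C ⊕ 0xD1 = 0xDA.
P'[2]: 0x56 ⊕ 0x07 ⊕ 0xB8 = 0xE9.
P'[3]: 0x26 ⊕ 0x3C ⊕ 0xA7 = 0xBD.
P'[4]: 0xD0 ⊕ 0xA3 ⊕ 0xE4 = 0x97.

P'[0] = 0x67, P'[1] = 0xDA, P'[2] = 0xE9, P'[3] = 0xBD, P'[4] = 0x97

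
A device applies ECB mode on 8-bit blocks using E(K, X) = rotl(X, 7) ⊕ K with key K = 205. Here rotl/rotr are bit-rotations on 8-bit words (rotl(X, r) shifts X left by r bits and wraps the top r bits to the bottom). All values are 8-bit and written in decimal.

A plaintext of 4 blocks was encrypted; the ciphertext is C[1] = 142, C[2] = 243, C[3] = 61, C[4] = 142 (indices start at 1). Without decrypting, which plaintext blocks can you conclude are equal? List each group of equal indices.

P[1] = P[4]

ECB encrypts each block independently with the same key, so equal ciphertext blocks imply equal plaintext blocks.
C[1] = C[4] = 142, so P[1] = P[4].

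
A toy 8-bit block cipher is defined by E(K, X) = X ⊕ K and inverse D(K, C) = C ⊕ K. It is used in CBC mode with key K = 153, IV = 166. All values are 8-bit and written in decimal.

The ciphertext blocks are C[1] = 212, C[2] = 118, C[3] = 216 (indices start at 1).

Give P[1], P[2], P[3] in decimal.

CBC decryption: P_i = D(K, C_i) ⊕ C_{i−1}, with C_{0} = IV.
P[1]: D(K, 212) = 77; 77 ⊕ 166 = 235.
P[2]: D(K, 118) = 239; 239 ⊕ 212 = 59.
P[3]: D(K, 216) = 65; 65 ⊕ 118 = 55.

P[1] = 235, P[2] = 59, P[3] = 55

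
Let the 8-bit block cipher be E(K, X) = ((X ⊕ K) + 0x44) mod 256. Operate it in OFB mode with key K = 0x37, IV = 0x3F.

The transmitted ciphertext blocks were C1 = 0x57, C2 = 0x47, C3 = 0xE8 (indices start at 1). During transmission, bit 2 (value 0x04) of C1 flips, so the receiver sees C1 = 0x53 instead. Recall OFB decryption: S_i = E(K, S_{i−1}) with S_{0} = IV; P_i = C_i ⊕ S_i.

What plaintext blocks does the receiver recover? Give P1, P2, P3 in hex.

Only C1 changed, to 0x53. In OFB, a change in C_i flips the same bit in P_i only; the keystream is unaffected. Decrypting the received ciphertext:
P1: S = E(K, 0x3F) = 0x4C; 0x53 ⊕ 0x4C = 0x1F.
P2: S = E(K, 0x4C) = 0xBF; 0x47 ⊕ 0xBF = 0xF8.
P3: S = E(K, 0xBF) = 0xCC; 0xE8 ⊕ 0xCC = 0x24.
Blocks that differ from the original plaintext: P1.

P1 = 0x1F, P2 = 0xF8, P3 = 0x24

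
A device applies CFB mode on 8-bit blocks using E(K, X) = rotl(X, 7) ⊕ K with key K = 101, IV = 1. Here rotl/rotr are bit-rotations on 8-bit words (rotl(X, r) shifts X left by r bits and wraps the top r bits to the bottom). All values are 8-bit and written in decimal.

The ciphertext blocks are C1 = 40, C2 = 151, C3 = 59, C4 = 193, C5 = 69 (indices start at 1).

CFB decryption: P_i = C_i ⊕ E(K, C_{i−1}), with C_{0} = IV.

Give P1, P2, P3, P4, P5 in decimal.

P1 = 205, P2 = 230, P3 = 149, P4 = 57, P5 = 192

P1: E(K, 1) = 229; 40 ⊕ 229 = 205.
P2: E(K, 40) = 113; 151 ⊕ 113 = 230.
P3: E(K, 151) = 174; 59 ⊕ 174 = 149.
P4: E(K, 59) = 248; 193 ⊕ 248 = 57.
P5: E(K, 193) = 133; 69 ⊕ 133 = 192.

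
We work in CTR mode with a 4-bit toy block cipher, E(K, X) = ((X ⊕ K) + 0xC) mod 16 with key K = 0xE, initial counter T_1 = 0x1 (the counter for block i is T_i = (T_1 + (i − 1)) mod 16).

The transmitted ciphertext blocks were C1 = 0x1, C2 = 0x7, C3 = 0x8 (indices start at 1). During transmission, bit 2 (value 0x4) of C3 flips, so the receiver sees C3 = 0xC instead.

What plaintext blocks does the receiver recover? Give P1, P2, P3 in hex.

P1 = 0xA, P2 = 0xF, P3 = 0x5

CTR decryption: S_i = E(K, T_i) where T_i is the counter for block i; P_i = C_i ⊕ S_i.
Only C3 changed, to 0xC. In CTR, a change in C_i flips the same bit in P_i only; the keystream is unaffected. Decrypting the received ciphertext:
P1: T = 0x1, S = E(K, T) = 0xB; 0x1 ⊕ 0xB = 0xA.
P2: T = 0x2, S = E(K, T) = 0x8; 0x7 ⊕ 0x8 = 0xF.
P3: T = 0x3, S = E(K, T) = 0x9; 0xC ⊕ 0x9 = 0x5.
Blocks that differ from the original plaintext: P3.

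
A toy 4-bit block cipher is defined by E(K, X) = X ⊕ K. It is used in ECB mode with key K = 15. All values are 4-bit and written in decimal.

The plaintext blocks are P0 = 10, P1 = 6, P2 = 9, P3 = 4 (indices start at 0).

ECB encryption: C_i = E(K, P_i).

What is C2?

C2 = 6

C2: E(K, 9) = 6.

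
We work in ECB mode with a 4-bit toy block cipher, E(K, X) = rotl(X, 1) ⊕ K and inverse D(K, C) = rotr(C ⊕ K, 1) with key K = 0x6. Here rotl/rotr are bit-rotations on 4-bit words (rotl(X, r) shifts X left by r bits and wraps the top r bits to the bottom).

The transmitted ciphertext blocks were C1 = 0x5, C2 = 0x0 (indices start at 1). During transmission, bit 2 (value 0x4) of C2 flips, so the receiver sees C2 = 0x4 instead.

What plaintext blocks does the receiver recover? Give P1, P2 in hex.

ECB decryption: P_i = D(K, C_i).
Only C2 changed, to 0x4. In ECB, a change in C_i affects only P_i. Decrypting the received ciphertext:
P1: D(K, 0x5) = 0x9.
P2: D(K, 0x4) = 0x1.
Blocks that differ from the original plaintext: P2.

P1 = 0x9, P2 = 0x1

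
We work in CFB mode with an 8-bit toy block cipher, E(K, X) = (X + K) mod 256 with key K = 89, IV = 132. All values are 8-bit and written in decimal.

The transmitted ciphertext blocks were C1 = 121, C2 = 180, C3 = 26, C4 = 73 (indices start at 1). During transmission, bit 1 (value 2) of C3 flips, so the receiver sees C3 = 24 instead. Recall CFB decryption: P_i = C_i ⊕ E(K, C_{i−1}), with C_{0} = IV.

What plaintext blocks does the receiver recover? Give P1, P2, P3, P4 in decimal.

P1 = 164, P2 = 102, P3 = 21, P4 = 56

Only C3 changed, to 24. In CFB, a change in C_i flips the same bit in P_i and garbles P_{i+1}. Decrypting the received ciphertext:
P1: E(K, 132) = 221; 121 ⊕ 221 = 164.
P2: E(K, 121) = 210; 180 ⊕ 210 = 102.
P3: E(K, 180) = 13; 24 ⊕ 13 = 21.
P4: E(K, 24) = 113; 73 ⊕ 113 = 56.
Blocks that differ from the original plaintext: P3, P4.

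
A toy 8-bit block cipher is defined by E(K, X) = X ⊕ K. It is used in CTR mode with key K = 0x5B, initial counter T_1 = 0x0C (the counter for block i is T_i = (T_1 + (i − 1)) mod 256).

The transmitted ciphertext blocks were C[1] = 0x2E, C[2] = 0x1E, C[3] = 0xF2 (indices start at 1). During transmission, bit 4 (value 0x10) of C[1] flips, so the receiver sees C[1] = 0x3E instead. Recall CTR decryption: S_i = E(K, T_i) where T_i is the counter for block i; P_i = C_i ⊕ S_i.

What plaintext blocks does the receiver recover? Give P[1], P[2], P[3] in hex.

P[1] = 0x69, P[2] = 0x48, P[3] = 0xA7

Only C[1] changed, to 0x3E. In CTR, a change in C_i flips the same bit in P_i only; the keystream is unaffected. Decrypting the received ciphertext:
P[1]: T = 0x0C, S = E(K, T) = 0x57; 0x3E ⊕ 0x57 = 0x69.
P[2]: T = 0x0D, S = E(K, T) = 0x56; 0x1E ⊕ 0x56 = 0x48.
P[3]: T = 0x0E, S = E(K, T) = 0x55; 0xF2 ⊕ 0x55 = 0xA7.
Blocks that differ from the original plaintext: P[1].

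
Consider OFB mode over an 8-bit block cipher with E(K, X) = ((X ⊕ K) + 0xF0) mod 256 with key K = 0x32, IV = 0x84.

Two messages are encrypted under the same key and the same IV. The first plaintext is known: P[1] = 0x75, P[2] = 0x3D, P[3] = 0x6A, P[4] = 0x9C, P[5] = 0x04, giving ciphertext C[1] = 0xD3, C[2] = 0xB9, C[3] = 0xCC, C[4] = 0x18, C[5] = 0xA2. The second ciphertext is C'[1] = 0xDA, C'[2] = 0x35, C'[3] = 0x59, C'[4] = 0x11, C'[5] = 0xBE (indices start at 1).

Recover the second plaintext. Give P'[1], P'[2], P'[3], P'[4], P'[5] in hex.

In OFB with a reused IV, both messages share the same keystream S_i, so C_i ⊕ C'_i = P_i ⊕ P'_i and thus P'_i = P_i ⊕ C_i ⊕ C'_i.
P'[1]: 0x75 ⊕ 0xD3 ⊕ 0xDA = 0x7C.
P'[2]: 0x3D ⊕ 0xB9 ⊕ 0x35 = 0xB1.
P'[3]: 0x6A ⊕ 0xCC ⊕ 0x59 = 0xFF.
P'[4]: 0x9C ⊕ 0x18 ⊕ 0x11 = 0x95.
P'[5]: 0x04 ⊕ 0xA2 ⊕ 0xBE = 0x18.

P'[1] = 0x7C, P'[2] = 0xB1, P'[3] = 0xFF, P'[4] = 0x95, P'[5] = 0x18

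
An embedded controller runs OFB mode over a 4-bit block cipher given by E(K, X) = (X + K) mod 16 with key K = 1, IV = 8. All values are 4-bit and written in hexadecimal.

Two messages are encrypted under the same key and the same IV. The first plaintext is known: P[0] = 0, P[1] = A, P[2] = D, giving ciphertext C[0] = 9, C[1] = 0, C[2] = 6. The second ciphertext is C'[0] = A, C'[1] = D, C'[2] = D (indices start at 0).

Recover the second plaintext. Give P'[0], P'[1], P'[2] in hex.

P'[0] = 3, P'[1] = 7, P'[2] = 6

In OFB with a reused IV, both messages share the same keystream S_i, so C_i ⊕ C'_i = P_i ⊕ P'_i and thus P'_i = P_i ⊕ C_i ⊕ C'_i.
P'[0]: 0 ⊕ 9 ⊕ A = 3.
P'[1]: A ⊕ 0 ⊕ D = 7.
P'[2]: D ⊕ 6 ⊕ D = 6.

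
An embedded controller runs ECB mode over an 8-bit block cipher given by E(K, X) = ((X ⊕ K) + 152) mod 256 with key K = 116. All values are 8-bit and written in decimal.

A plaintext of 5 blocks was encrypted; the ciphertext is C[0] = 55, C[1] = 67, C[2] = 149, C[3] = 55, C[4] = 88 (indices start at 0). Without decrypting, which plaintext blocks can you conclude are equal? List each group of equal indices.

P[0] = P[3]

ECB encrypts each block independently with the same key, so equal ciphertext blocks imply equal plaintext blocks.
C[0] = C[3] = 55, so P[0] = P[3].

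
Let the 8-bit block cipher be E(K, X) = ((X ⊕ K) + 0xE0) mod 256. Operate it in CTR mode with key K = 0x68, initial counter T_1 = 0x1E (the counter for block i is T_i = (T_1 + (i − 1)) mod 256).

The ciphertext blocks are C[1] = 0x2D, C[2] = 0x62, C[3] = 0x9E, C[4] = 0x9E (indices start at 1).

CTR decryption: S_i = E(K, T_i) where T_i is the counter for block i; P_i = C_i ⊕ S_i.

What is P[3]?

P[3] = 0xB6

P[3]: T = 0x20, S = E(K, T) = 0x28; 0x9E ⊕ 0x28 = 0xB6.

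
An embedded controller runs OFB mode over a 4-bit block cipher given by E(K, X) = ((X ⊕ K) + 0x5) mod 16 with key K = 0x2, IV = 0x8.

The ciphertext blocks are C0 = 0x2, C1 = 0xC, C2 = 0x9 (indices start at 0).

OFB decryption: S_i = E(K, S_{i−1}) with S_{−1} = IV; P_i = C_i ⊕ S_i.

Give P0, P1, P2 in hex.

P0: S = E(K, 0x8) = 0xF; 0x2 ⊕ 0xF = 0xD.
P1: S = E(K, 0xF) = 0x2; 0xC ⊕ 0x2 = 0xE.
P2: S = E(K, 0x2) = 0x5; 0x9 ⊕ 0x5 = 0xC.

P0 = 0xD, P1 = 0xE, P2 = 0xC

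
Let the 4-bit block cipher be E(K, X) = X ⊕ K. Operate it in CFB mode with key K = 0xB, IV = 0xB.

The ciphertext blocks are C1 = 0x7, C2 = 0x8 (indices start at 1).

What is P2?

P2 = 0x4

CFB decryption: P_i = C_i ⊕ E(K, C_{i−1}), with C_{0} = IV.
P2: E(K, 0x7) = 0xC; 0x8 ⊕ 0xC = 0x4.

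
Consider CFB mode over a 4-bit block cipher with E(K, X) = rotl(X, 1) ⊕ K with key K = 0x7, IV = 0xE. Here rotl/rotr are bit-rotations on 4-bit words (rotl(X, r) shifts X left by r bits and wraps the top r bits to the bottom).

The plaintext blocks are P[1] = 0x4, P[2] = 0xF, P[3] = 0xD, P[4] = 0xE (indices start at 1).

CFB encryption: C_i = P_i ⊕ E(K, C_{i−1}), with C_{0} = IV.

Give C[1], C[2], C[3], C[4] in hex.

C[1]: E(K, 0xE) = 0xA; 0x4 ⊕ 0xA = 0xE.
C[2]: E(K, 0xE) = 0xA; 0xF ⊕ 0xA = 0x5.
C[3]: E(K, 0x5) = 0xD; 0xD ⊕ 0xD = 0x0.
C[4]: E(K, 0x0) = 0x7; 0xE ⊕ 0x7 = 0x9.

C[1] = 0xE, C[2] = 0x5, C[3] = 0x0, C[4] = 0x9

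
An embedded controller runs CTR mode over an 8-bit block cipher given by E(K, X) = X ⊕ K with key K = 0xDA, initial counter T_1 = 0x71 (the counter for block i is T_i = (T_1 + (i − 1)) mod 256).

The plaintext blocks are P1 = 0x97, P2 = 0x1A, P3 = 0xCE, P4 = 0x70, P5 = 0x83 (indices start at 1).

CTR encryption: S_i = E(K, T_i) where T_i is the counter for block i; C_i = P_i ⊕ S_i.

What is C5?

C1: T = 0x71, S = E(K, T) = 0xAB; 0x97 ⊕ 0xAB = 0x3C.
C2: T = 0x72, S = E(K, T) = 0xA8; 0x1A ⊕ 0xA8 = 0xB2.
C3: T = 0x73, S = E(K, T) = 0xA9; 0xCE ⊕ 0xA9 = 0x67.
C4: T = 0x74, S = E(K, T) = 0xAE; 0x70 ⊕ 0xAE = 0xDE.
C5: T = 0x75, S = E(K, T) = 0xAF; 0x83 ⊕ 0xAF = 0x2C.

C5 = 0x2C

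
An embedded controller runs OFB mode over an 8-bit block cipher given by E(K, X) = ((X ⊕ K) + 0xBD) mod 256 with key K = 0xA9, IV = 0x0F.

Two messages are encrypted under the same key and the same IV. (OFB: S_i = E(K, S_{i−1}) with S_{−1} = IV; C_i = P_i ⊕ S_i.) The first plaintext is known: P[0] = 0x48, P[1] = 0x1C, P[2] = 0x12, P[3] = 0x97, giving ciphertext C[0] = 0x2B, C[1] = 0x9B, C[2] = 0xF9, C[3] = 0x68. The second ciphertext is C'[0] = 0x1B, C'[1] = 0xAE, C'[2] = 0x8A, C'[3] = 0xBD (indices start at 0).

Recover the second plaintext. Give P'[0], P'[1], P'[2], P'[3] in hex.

P'[0] = 0x78, P'[1] = 0x29, P'[2] = 0x61, P'[3] = 0x42

In OFB with a reused IV, both messages share the same keystream S_i, so C_i ⊕ C'_i = P_i ⊕ P'_i and thus P'_i = P_i ⊕ C_i ⊕ C'_i.
P'[0]: 0x48 ⊕ 0x2B ⊕ 0x1B = 0x78.
P'[1]: 0x1C ⊕ 0x9B ⊕ 0xAE = 0x29.
P'[2]: 0x12 ⊕ 0xF9 ⊕ 0x8A = 0x61.
P'[3]: 0x97 ⊕ 0x68 ⊕ 0xBD = 0x42.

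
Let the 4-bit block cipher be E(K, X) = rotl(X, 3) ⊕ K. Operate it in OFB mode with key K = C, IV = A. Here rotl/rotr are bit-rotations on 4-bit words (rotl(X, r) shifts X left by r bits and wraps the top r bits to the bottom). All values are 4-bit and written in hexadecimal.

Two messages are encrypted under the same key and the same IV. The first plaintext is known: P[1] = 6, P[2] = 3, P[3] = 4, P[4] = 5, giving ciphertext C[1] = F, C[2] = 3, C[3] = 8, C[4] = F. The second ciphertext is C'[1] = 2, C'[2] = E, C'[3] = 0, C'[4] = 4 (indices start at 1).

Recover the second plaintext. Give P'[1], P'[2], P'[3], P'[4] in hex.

In OFB with a reused IV, both messages share the same keystream S_i, so C_i ⊕ C'_i = P_i ⊕ P'_i and thus P'_i = P_i ⊕ C_i ⊕ C'_i.
P'[1]: 6 ⊕ F ⊕ 2 = B.
P'[2]: 3 ⊕ 3 ⊕ E = E.
P'[3]: 4 ⊕ 8 ⊕ 0 = C.
P'[4]: 5 ⊕ F ⊕ 4 = E.

P'[1] = B, P'[2] = E, P'[3] = C, P'[4] = E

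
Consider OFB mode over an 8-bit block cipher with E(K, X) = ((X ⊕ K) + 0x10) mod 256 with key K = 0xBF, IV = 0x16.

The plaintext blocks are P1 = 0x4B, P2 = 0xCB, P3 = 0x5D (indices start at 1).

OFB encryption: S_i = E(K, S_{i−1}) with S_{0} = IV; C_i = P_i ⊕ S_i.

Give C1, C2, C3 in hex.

C1 = 0xF2, C2 = 0xDD, C3 = 0xE4

C1: S = E(K, 0x16) = 0xB9; 0x4B ⊕ 0xB9 = 0xF2.
C2: S = E(K, 0xB9) = 0x16; 0xCB ⊕ 0x16 = 0xDD.
C3: S = E(K, 0x16) = 0xB9; 0x5D ⊕ 0xB9 = 0xE4.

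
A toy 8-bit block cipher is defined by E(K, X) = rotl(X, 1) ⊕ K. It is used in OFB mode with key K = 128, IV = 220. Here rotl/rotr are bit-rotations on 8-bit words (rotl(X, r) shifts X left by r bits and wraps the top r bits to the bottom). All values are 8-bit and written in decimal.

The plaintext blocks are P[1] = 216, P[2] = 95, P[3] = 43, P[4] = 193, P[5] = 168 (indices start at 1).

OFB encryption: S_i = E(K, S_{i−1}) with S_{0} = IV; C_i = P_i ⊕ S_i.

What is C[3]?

C[3] = 78

C[1]: S = E(K, 220) = 57; 216 ⊕ 57 = 225.
C[2]: S = E(K, 57) = 242; 95 ⊕ 242 = 173.
C[3]: S = E(K, 242) = 101; 43 ⊕ 101 = 78.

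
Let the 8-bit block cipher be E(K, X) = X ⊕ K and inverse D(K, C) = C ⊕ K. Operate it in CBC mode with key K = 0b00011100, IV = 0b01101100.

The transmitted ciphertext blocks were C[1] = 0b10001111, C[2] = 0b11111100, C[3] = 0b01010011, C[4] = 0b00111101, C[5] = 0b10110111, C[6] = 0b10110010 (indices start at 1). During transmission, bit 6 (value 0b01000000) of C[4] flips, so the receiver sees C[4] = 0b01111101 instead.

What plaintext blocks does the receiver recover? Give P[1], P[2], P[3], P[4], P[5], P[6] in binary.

P[1] = 0b11111111, P[2] = 0b01101111, P[3] = 0b10110011, P[4] = 0b00110010, P[5] = 0b11010110, P[6] = 0b00011001

CBC decryption: P_i = D(K, C_i) ⊕ C_{i−1}, with C_{0} = IV.
Only C[4] changed, to 0b01111101. In CBC, a change in C_i garbles P_i and flips the same bit in P_{i+1}. Decrypting the received ciphertext:
P[1]: D(K, 0b10001111) = 0b10010011; 0b10010011 ⊕ 0b01101100 = 0b11111111.
P[2]: D(K, 0b11111100) = 0b11100000; 0b11100000 ⊕ 0b10001111 = 0b01101111.
P[3]: D(K, 0b01010011) = 0b01001111; 0b01001111 ⊕ 0b11111100 = 0b10110011.
P[4]: D(K, 0b01111101) = 0b01100001; 0b01100001 ⊕ 0b01010011 = 0b00110010.
P[5]: D(K, 0b10110111) = 0b10101011; 0b10101011 ⊕ 0b01111101 = 0b11010110.
P[6]: D(K, 0b10110010) = 0b10101110; 0b10101110 ⊕ 0b10110111 = 0b00011001.
Blocks that differ from the original plaintext: P[4], P[5].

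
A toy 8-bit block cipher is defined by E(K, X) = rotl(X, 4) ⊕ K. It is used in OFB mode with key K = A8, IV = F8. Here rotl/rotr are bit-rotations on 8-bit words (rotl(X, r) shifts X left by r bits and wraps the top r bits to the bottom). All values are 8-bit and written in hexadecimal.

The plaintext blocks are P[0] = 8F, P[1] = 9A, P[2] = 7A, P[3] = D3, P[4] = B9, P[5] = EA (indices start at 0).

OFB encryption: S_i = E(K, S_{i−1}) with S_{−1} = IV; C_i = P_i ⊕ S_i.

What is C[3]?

C[0]: S = E(K, F8) = 27; 8F ⊕ 27 = A8.
C[1]: S = E(K, 27) = DA; 9A ⊕ DA = 40.
C[2]: S = E(K, DA) = 05; 7A ⊕ 05 = 7F.
C[3]: S = E(K, 05) = F8; D3 ⊕ F8 = 2B.

C[3] = 2B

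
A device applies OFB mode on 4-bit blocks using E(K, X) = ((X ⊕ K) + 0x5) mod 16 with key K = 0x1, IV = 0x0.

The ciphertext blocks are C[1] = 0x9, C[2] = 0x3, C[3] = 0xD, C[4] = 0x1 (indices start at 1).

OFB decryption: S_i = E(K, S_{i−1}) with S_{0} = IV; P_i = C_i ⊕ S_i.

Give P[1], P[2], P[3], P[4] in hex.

P[1]: S = E(K, 0x0) = 0x6; 0x9 ⊕ 0x6 = 0xF.
P[2]: S = E(K, 0x6) = 0xC; 0x3 ⊕ 0xC = 0xF.
P[3]: S = E(K, 0xC) = 0x2; 0xD ⊕ 0x2 = 0xF.
P[4]: S = E(K, 0x2) = 0x8; 0x1 ⊕ 0x8 = 0x9.

P[1] = 0xF, P[2] = 0xF, P[3] = 0xF, P[4] = 0x9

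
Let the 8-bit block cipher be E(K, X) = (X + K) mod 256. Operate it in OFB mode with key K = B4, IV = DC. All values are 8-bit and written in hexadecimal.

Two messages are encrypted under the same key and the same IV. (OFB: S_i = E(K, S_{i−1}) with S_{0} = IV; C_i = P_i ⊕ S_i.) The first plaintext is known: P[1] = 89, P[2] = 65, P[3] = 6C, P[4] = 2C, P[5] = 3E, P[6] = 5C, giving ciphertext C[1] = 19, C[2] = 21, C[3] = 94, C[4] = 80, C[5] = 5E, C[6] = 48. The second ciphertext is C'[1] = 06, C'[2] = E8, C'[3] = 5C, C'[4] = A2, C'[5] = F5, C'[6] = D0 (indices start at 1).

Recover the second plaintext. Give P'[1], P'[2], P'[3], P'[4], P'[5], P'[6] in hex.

P'[1] = 96, P'[2] = AC, P'[3] = A4, P'[4] = 0E, P'[5] = 95, P'[6] = C4

In OFB with a reused IV, both messages share the same keystream S_i, so C_i ⊕ C'_i = P_i ⊕ P'_i and thus P'_i = P_i ⊕ C_i ⊕ C'_i.
P'[1]: 89 ⊕ 19 ⊕ 06 = 96.
P'[2]: 65 ⊕ 21 ⊕ E8 = AC.
P'[3]: 6C ⊕ 94 ⊕ 5C = A4.
P'[4]: 2C ⊕ 80 ⊕ A2 = 0E.
P'[5]: 3E ⊕ 5E ⊕ F5 = 95.
P'[6]: 5C ⊕ 48 ⊕ D0 = C4.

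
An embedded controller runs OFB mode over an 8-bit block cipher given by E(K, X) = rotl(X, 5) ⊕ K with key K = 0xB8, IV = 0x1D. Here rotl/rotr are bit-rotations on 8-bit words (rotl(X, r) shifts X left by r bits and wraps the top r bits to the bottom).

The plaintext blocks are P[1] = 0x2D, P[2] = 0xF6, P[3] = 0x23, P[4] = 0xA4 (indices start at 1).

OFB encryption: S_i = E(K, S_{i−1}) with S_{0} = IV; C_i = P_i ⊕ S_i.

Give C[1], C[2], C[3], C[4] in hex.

C[1]: S = E(K, 0x1D) = 0x1B; 0x2D ⊕ 0x1B = 0x36.
C[2]: S = E(K, 0x1B) = 0xDB; 0xF6 ⊕ 0xDB = 0x2D.
C[3]: S = E(K, 0xDB) = 0xC3; 0x23 ⊕ 0xC3 = 0xE0.
C[4]: S = E(K, 0xC3) = 0xC0; 0xA4 ⊕ 0xC0 = 0x64.

C[1] = 0x36, C[2] = 0x2D, C[3] = 0xE0, C[4] = 0x64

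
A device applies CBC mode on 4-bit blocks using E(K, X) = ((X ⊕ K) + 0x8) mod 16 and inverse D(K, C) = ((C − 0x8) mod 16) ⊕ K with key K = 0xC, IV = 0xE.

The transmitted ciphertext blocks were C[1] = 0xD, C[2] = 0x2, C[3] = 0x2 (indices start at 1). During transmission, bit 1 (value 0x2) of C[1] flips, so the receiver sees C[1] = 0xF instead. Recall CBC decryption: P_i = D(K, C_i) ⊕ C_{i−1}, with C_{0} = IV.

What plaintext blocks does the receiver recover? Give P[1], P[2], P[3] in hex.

P[1] = 0x5, P[2] = 0x9, P[3] = 0x4

Only C[1] changed, to 0xF. In CBC, a change in C_i garbles P_i and flips the same bit in P_{i+1}. Decrypting the received ciphertext:
P[1]: D(K, 0xF) = 0xB; 0xB ⊕ 0xE = 0x5.
P[2]: D(K, 0x2) = 0x6; 0x6 ⊕ 0xF = 0x9.
P[3]: D(K, 0x2) = 0x6; 0x6 ⊕ 0x2 = 0x4.
Blocks that differ from the original plaintext: P[1], P[2].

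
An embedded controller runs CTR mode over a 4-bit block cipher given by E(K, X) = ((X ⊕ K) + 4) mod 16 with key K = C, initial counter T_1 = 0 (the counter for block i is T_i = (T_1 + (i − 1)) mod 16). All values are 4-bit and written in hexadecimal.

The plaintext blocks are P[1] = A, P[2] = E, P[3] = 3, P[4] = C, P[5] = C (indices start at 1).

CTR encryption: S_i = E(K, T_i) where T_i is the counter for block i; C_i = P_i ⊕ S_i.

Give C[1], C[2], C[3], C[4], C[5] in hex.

C[1]: T = 0, S = E(K, T) = 0; A ⊕ 0 = A.
C[2]: T = 1, S = E(K, T) = 1; E ⊕ 1 = F.
C[3]: T = 2, S = E(K, T) = 2; 3 ⊕ 2 = 1.
C[4]: T = 3, S = E(K, T) = 3; C ⊕ 3 = F.
C[5]: T = 4, S = E(K, T) = C; C ⊕ C = 0.

C[1] = A, C[2] = F, C[3] = 1, C[4] = F, C[5] = 0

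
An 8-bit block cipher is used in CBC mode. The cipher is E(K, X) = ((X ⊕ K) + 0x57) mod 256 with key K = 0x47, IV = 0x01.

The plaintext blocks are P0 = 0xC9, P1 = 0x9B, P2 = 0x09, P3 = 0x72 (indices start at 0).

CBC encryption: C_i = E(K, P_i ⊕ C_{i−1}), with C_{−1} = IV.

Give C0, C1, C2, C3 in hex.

C0 = 0xE6, C1 = 0x91, C2 = 0x36, C3 = 0x5A

C0: P0 ⊕ 0x01 = 0xC8; E(K, 0xC8) = 0xE6.
C1: P1 ⊕ 0xE6 = 0x7D; E(K, 0x7D) = 0x91.
C2: P2 ⊕ 0x91 = 0x98; E(K, 0x98) = 0x36.
C3: P3 ⊕ 0x36 = 0x44; E(K, 0x44) = 0x5A.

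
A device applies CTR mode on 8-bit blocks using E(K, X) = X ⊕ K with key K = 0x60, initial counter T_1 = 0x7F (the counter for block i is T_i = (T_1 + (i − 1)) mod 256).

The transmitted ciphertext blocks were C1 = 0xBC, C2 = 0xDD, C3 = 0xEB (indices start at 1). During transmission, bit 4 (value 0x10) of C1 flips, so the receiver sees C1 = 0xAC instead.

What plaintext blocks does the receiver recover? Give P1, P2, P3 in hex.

CTR decryption: S_i = E(K, T_i) where T_i is the counter for block i; P_i = C_i ⊕ S_i.
Only C1 changed, to 0xAC. In CTR, a change in C_i flips the same bit in P_i only; the keystream is unaffected. Decrypting the received ciphertext:
P1: T = 0x7F, S = E(K, T) = 0x1F; 0xAC ⊕ 0x1F = 0xB3.
P2: T = 0x80, S = E(K, T) = 0xE0; 0xDD ⊕ 0xE0 = 0x3D.
P3: T = 0x81, S = E(K, T) = 0xE1; 0xEB ⊕ 0xE1 = 0x0A.
Blocks that differ from the original plaintext: P1.

P1 = 0xB3, P2 = 0x3D, P3 = 0x0A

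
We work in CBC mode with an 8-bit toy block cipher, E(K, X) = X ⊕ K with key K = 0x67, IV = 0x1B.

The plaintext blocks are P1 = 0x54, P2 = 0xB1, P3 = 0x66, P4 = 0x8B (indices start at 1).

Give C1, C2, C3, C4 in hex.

CBC encryption: C_i = E(K, P_i ⊕ C_{i−1}), with C_{0} = IV.
C1: P1 ⊕ 0x1B = 0x4F; E(K, 0x4F) = 0x28.
C2: P2 ⊕ 0x28 = 0x99; E(K, 0x99) = 0xFE.
C3: P3 ⊕ 0xFE = 0x98; E(K, 0x98) = 0xFF.
C4: P4 ⊕ 0xFF = 0x74; E(K, 0x74) = 0x13.

C1 = 0x28, C2 = 0xFE, C3 = 0xFF, C4 = 0x13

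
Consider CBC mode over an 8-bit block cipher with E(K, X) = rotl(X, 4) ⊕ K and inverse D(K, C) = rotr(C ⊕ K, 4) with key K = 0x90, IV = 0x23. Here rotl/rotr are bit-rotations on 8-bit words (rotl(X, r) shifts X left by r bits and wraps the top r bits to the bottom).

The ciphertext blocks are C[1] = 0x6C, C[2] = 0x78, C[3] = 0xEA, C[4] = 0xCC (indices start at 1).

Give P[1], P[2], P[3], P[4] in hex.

P[1] = 0xEC, P[2] = 0xE2, P[3] = 0xDF, P[4] = 0x2F

CBC decryption: P_i = D(K, C_i) ⊕ C_{i−1}, with C_{0} = IV.
P[1]: D(K, 0x6C) = 0xCF; 0xCF ⊕ 0x23 = 0xEC.
P[2]: D(K, 0x78) = 0x8E; 0x8E ⊕ 0x6C = 0xE2.
P[3]: D(K, 0xEA) = 0xA7; 0xA7 ⊕ 0x78 = 0xDF.
P[4]: D(K, 0xCC) = 0xC5; 0xC5 ⊕ 0xEA = 0x2F.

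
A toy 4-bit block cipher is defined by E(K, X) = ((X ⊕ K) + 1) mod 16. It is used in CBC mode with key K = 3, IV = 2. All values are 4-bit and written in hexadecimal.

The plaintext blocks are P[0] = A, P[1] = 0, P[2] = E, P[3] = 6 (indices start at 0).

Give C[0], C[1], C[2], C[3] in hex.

CBC encryption: C_i = E(K, P_i ⊕ C_{i−1}), with C_{−1} = IV.
C[0]: P[0] ⊕ 2 = 8; E(K, 8) = C.
C[1]: P[1] ⊕ C = C; E(K, C) = 0.
C[2]: P[2] ⊕ 0 = E; E(K, E) = E.
C[3]: P[3] ⊕ E = 8; E(K, 8) = C.

C[0] = C, C[1] = 0, C[2] = E, C[3] = C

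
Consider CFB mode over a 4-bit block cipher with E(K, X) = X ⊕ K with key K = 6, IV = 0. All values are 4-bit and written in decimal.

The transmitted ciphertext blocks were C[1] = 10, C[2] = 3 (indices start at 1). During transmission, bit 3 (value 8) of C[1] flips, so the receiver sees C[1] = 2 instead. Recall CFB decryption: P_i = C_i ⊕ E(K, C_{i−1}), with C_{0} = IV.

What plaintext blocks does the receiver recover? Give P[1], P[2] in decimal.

P[1] = 4, P[2] = 7

Only C[1] changed, to 2. In CFB, a change in C_i flips the same bit in P_i and garbles P_{i+1}. Decrypting the received ciphertext:
P[1]: E(K, 0) = 6; 2 ⊕ 6 = 4.
P[2]: E(K, 2) = 4; 3 ⊕ 4 = 7.
Blocks that differ from the original plaintext: P[1], P[2].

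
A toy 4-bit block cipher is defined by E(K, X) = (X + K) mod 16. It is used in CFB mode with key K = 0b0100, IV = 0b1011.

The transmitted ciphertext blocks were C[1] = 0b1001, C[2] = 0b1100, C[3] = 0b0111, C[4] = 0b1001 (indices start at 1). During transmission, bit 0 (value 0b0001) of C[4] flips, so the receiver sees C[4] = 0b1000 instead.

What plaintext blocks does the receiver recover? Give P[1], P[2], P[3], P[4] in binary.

P[1] = 0b0110, P[2] = 0b0001, P[3] = 0b0111, P[4] = 0b0011

CFB decryption: P_i = C_i ⊕ E(K, C_{i−1}), with C_{0} = IV.
Only C[4] changed, to 0b1000. In CFB, a change in C_i flips the same bit in P_i and garbles P_{i+1}. Decrypting the received ciphertext:
P[1]: E(K, 0b1011) = 0b1111; 0b1001 ⊕ 0b1111 = 0b0110.
P[2]: E(K, 0b1001) = 0b1101; 0b1100 ⊕ 0b1101 = 0b0001.
P[3]: E(K, 0b1100) = 0b0000; 0b0111 ⊕ 0b0000 = 0b0111.
P[4]: E(K, 0b0111) = 0b1011; 0b1000 ⊕ 0b1011 = 0b0011.
Blocks that differ from the original plaintext: P[4].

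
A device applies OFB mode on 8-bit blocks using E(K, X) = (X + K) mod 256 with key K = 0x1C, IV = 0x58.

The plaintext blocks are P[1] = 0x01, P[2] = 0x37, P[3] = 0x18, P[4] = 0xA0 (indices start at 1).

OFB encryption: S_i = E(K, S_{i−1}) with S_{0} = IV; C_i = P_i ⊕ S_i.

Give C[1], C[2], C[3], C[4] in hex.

C[1]: S = E(K, 0x58) = 0x74; 0x01 ⊕ 0x74 = 0x75.
C[2]: S = E(K, 0x74) = 0x90; 0x37 ⊕ 0x90 = 0xA7.
C[3]: S = E(K, 0x90) = 0xAC; 0x18 ⊕ 0xAC = 0xB4.
C[4]: S = E(K, 0xAC) = 0xC8; 0xA0 ⊕ 0xC8 = 0x68.

C[1] = 0x75, C[2] = 0xA7, C[3] = 0xB4, C[4] = 0x68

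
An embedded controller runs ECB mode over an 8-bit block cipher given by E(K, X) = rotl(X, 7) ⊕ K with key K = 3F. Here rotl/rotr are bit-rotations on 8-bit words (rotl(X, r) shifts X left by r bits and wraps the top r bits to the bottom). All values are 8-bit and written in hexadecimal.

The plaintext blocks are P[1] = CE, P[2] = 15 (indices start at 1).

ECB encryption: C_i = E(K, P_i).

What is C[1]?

C[1]: E(K, CE) = 58.

C[1] = 58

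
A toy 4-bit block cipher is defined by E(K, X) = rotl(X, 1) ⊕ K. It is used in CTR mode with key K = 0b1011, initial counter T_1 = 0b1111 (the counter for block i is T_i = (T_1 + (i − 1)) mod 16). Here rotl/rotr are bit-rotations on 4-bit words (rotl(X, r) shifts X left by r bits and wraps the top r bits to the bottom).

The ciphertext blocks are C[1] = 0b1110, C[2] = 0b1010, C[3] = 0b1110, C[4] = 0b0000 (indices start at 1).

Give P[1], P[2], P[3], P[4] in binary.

P[1] = 0b1010, P[2] = 0b0001, P[3] = 0b0111, P[4] = 0b1111

CTR decryption: S_i = E(K, T_i) where T_i is the counter for block i; P_i = C_i ⊕ S_i.
P[1]: T = 0b1111, S = E(K, T) = 0b0100; 0b1110 ⊕ 0b0100 = 0b1010.
P[2]: T = 0b0000, S = E(K, T) = 0b1011; 0b1010 ⊕ 0b1011 = 0b0001.
P[3]: T = 0b0001, S = E(K, T) = 0b1001; 0b1110 ⊕ 0b1001 = 0b0111.
P[4]: T = 0b0010, S = E(K, T) = 0b1111; 0b0000 ⊕ 0b1111 = 0b1111.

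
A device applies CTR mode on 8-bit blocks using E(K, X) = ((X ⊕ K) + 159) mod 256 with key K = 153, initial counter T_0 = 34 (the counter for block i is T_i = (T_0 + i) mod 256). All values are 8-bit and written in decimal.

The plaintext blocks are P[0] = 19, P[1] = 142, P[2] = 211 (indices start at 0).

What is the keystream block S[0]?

90

CTR encryption: S_i = E(K, T_i) where T_i is the counter for block i; C_i = P_i ⊕ S_i.
C[0]: T = 34, S = E(K, T) = 90; 19 ⊕ 90 = 73.
So S[0] = 90.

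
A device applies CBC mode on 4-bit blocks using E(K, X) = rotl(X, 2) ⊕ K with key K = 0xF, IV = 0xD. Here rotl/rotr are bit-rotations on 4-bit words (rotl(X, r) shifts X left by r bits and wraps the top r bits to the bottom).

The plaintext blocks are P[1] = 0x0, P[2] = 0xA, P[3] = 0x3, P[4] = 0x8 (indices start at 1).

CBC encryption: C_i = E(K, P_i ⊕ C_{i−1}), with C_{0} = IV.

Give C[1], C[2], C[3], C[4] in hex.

C[1]: P[1] ⊕ 0xD = 0xD; E(K, 0xD) = 0x8.
C[2]: P[2] ⊕ 0x8 = 0x2; E(K, 0x2) = 0x7.
C[3]: P[3] ⊕ 0x7 = 0x4; E(K, 0x4) = 0xE.
C[4]: P[4] ⊕ 0xE = 0x6; E(K, 0x6) = 0x6.

C[1] = 0x8, C[2] = 0x7, C[3] = 0xE, C[4] = 0x6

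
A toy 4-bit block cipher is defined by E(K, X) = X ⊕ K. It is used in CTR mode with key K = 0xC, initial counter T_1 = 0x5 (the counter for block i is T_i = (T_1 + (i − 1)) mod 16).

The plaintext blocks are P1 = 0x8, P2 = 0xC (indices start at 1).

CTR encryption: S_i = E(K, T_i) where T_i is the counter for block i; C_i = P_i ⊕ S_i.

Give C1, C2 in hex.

C1: T = 0x5, S = E(K, T) = 0x9; 0x8 ⊕ 0x9 = 0x1.
C2: T = 0x6, S = E(K, T) = 0xA; 0xC ⊕ 0xA = 0x6.

C1 = 0x1, C2 = 0x6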